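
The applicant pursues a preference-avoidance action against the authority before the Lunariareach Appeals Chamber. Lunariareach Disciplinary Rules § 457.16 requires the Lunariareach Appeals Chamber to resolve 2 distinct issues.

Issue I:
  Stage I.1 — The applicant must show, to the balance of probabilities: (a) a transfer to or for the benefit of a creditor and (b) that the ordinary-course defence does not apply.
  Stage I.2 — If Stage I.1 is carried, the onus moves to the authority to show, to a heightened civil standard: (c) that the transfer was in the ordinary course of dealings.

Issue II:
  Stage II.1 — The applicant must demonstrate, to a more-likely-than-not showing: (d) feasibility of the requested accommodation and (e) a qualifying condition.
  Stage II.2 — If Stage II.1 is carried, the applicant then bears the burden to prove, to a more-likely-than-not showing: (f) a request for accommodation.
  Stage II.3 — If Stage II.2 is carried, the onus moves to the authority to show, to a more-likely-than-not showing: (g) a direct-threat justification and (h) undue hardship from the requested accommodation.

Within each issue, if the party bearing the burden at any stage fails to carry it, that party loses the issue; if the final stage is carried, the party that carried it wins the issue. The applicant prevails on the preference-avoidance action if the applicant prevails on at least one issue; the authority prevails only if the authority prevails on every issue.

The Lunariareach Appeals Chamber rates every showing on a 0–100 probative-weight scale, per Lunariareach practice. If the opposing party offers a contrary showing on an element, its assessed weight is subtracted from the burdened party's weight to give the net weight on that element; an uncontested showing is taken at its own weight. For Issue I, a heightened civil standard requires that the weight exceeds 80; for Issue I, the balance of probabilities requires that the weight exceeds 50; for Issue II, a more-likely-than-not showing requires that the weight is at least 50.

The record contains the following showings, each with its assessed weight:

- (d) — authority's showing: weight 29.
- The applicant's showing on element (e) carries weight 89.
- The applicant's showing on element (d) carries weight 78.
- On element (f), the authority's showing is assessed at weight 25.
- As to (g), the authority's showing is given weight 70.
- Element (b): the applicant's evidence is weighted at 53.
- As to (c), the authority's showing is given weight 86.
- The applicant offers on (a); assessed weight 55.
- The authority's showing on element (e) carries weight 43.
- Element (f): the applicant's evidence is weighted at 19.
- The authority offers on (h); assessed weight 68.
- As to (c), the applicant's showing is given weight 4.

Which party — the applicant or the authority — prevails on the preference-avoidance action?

authority

— Issue I —
Stage I.1 — burden on applicant; standard: the balance of probabilities (weight exceeds 50).
    (a): 55 > 50 [met]
    (b): 53 > 50 [met]
  Stage I.1 is satisfied; the onus moves to the authority.
Stage I.2 — burden on authority; standard: a heightened civil standard (weight exceeds 80).
    (c): 86 − 4 = 82 > 80 [met]
  Stage I.2 carried; the final stage is satisfied.
With every stage satisfied, the authority prevails on this issue.
— Issue II —
At Stage II.1 the applicant must meet a more-likely-than-not showing (weight is at least 50): on (d) the weight is 78 less the opposing 29 gives net 49, < 50, so (d) does not meet the standard; on (e) the weight is 89 less the opposing 43 gives net 46, which does not reach 50, so (e) does not meet the standard.
  Not every element is met, so the applicant fails to carry Stage II.1.
The authority prevails on this issue.
Per-issue: Issue I → authority; Issue II → authority. The applicant must prevail on at least one issue; overall, the authority prevails.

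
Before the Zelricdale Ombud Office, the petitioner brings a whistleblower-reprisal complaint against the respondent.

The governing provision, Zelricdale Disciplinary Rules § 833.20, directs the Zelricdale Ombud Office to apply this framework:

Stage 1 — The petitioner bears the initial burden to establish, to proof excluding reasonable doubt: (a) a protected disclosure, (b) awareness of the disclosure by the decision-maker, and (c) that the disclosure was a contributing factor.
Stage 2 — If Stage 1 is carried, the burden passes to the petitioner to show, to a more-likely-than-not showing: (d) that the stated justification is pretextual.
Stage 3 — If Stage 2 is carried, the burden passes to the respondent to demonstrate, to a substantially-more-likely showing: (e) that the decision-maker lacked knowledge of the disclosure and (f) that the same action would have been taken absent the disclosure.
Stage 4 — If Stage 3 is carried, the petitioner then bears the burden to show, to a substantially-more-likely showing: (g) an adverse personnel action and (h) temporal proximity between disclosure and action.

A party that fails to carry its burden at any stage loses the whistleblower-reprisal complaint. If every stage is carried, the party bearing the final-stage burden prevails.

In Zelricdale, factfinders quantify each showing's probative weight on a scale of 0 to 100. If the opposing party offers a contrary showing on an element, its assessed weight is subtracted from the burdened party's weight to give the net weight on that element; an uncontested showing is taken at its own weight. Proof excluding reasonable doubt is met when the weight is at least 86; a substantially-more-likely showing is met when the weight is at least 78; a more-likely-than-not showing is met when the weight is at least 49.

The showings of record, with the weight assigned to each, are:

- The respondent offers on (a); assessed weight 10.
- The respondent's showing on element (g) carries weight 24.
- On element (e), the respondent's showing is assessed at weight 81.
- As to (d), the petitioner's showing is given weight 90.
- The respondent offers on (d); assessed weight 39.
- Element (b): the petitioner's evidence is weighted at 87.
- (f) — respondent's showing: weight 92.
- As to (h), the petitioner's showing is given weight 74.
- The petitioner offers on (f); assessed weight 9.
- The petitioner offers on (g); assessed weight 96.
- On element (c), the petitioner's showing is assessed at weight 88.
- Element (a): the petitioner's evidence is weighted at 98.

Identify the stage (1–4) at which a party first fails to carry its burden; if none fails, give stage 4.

At Stage 1 the petitioner must meet proof excluding reasonable doubt (weight is at least 86): on (a) the weight is 98 less the opposing 10 gives net 88, ≥ 86, so (a) meets the standard; on (b) the weight is 87, ≥ 86, so (b) meets the standard; on (c) the weight is 88, which does reach 86, so (c) meets the standard.
  All elements met. The petitioner retains the burden for Stage 2.
At Stage 2 the petitioner must meet a more-likely-than-not showing (weight is at least 49): on (d) the weight is 90 less the opposing 39 gives net 51, ≥ 49, so (d) meets the standard.
  Stage 2 is satisfied; the onus moves to the respondent.
At Stage 3 the respondent must meet a substantially-more-likely showing (weight is at least 78): on (e) the weight is 81, ≥ 78, so (e) meets the standard; on (f) the weight is 92 less the opposing 9 gives net 83, which does reach 78, so (f) meets the standard.
  Stage 3 is satisfied; the onus moves to the petitioner.
At Stage 4 the petitioner must meet a substantially-more-likely showing (weight is at least 78): on (g) the weight is 96 less the opposing 24 gives net 72, which does not reach 78, so (g) does not meet the standard; on (h) the weight is 74, < 78, so (h) does not meet the standard.
  The petitioner does not carry Stage 4.
The respondent prevails.

stage 4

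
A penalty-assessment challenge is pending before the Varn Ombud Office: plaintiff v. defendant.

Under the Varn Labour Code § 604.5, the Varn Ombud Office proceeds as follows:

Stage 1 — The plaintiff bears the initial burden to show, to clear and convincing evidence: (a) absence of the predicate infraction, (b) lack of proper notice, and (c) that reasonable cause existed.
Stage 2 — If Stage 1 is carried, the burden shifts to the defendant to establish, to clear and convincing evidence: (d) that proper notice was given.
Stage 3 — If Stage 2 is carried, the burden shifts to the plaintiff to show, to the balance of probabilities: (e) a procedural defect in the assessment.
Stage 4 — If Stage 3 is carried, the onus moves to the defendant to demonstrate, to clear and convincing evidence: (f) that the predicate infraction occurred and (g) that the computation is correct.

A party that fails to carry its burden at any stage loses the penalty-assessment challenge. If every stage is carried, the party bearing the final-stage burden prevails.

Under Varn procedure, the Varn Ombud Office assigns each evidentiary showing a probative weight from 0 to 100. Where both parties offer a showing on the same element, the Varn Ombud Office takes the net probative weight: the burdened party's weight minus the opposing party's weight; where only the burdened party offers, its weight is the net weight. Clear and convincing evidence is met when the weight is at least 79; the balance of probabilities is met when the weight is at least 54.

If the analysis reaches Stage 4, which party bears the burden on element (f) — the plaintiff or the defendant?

defendant

Stage 4's rule assigns the burden to the defendant (to clear and convincing evidence).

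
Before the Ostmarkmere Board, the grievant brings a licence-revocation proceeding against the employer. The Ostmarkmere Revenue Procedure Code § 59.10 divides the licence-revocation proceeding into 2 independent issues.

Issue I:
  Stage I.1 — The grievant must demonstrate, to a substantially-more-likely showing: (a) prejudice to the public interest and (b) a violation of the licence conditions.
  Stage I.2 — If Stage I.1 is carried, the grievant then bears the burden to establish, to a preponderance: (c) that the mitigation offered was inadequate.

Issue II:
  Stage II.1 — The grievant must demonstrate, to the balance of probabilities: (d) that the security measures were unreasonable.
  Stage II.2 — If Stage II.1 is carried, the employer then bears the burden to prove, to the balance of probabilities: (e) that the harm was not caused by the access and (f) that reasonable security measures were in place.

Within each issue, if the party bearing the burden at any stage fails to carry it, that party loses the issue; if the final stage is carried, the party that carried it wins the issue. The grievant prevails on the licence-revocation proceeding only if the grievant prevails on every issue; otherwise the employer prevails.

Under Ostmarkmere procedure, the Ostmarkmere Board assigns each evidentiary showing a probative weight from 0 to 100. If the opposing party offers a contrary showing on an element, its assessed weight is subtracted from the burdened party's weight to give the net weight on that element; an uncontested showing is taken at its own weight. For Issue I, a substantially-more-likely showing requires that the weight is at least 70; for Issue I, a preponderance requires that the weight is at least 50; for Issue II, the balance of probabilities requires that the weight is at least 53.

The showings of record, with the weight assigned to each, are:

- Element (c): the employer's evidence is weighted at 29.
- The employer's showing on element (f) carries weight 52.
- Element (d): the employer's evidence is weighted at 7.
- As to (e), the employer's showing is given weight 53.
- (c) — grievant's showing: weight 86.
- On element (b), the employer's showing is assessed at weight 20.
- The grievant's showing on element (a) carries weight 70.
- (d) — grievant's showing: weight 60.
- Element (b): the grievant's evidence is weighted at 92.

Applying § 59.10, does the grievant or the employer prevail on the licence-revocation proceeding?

grievant

— Issue I —
At Stage I.1 the grievant must meet a substantially-more-likely showing (weight is at least 70): on (a) the weight is 70, which does reach 70, so (a) meets the standard; on (b) the weight is 92 less the opposing 20 gives net 72, ≥ 70, so (b) meets the standard.
  Stage I.1 carried; the burden remains with the grievant.
At Stage I.2 the grievant must meet a preponderance (weight is at least 50): on (c) the weight is 86 less the opposing 29 gives net 57, ≥ 50, so (c) meets the standard.
  Stage I.2 carried; the final stage is satisfied.
Every stage carried; the grievant prevails on this issue.
— Issue II —
At Stage II.1 the grievant must meet the balance of probabilities (weight is at least 53): on (d) the weight is 60 less the opposing 7 gives net 53, ≥ 53, so (d) meets the standard.
  Stage II.1 is satisfied; the onus moves to the employer.
At Stage II.2 the employer must meet the balance of probabilities (weight is at least 53): on (e) the weight is 53, which does reach 53, so (e) meets the standard; on (f) the weight is 52, < 53, so (f) does not meet the standard.
  The employer does not carry Stage II.2.
The grievant prevails on this issue.
Per-issue: Issue I → grievant; Issue II → grievant. The grievant must prevail on every issue; overall, the grievant prevails.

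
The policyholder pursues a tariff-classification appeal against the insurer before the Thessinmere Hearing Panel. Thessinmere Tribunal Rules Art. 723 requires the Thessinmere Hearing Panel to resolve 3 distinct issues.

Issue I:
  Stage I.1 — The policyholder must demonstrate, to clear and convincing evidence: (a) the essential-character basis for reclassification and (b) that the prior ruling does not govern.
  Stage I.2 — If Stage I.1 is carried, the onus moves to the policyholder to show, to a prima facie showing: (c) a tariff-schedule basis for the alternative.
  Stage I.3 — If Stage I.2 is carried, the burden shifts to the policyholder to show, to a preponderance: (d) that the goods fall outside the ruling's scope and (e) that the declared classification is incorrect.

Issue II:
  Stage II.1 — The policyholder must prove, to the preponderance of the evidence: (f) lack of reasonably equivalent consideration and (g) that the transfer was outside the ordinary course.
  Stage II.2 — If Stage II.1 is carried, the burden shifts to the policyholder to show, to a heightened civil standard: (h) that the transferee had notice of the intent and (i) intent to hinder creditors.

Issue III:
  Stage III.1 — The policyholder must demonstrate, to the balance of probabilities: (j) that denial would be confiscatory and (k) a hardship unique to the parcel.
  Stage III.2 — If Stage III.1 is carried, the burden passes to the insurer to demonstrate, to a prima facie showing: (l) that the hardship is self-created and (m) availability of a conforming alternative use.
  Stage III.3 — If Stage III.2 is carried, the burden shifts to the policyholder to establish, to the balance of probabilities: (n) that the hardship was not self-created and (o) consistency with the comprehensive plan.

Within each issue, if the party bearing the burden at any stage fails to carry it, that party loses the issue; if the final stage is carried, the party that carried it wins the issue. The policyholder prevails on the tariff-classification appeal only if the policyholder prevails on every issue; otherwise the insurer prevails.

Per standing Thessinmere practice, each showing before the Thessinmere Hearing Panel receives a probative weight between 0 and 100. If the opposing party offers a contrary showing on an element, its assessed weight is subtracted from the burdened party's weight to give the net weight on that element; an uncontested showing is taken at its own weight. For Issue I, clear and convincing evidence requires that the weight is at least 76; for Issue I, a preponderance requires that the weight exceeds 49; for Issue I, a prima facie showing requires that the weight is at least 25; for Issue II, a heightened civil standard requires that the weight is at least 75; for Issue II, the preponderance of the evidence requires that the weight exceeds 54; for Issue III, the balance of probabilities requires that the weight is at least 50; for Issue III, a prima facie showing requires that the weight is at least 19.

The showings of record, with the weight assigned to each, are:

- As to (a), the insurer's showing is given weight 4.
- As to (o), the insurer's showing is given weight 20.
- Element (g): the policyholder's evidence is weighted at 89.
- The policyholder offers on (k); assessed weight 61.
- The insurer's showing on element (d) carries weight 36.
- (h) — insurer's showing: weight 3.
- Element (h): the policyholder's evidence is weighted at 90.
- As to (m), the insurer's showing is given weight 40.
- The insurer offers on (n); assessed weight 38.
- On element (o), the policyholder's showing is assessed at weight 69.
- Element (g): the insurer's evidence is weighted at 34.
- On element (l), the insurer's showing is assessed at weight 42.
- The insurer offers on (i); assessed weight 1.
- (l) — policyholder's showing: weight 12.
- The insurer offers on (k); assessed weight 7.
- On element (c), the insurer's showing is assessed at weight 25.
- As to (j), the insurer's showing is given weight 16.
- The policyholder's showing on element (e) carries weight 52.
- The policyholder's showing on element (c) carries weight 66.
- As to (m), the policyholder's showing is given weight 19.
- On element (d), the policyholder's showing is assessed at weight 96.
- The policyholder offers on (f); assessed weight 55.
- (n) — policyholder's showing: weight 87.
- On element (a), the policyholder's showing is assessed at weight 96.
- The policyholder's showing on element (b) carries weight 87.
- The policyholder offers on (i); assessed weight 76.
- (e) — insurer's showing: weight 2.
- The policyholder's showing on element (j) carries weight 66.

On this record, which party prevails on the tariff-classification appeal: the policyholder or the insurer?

— Issue I —
Stage I.1 — burden on policyholder; standard: clear and convincing evidence (weight is at least 76).
    (a): 96 − 4 = 92 ≥ 76 [met]
    (b): 87 ≥ 76 [met]
  All elements met. The policyholder retains the burden for Stage I.2.
Stage I.2 — burden on policyholder; standard: a prima facie showing (weight is at least 25).
    (c): 66 − 25 = 41 ≥ 25 [met]
  Stage I.2 carried; the burden remains with the policyholder.
Stage I.3 — burden on policyholder; standard: a preponderance (weight exceeds 49).
    (d): 96 − 36 = 60 > 49 [met]
    (e): 52 − 2 = 50 > 49 [met]
  The policyholder carries the last stage.
All stages carried — the policyholder prevails on this issue.
— Issue II —
Stage II.1 (policyholder, the preponderance of the evidence, weight exceeds 54): (f) 55 > 54 — meets; (g) net 89−34=55 > 54 — meets.
  Stage II.1 carried; the burden remains with the policyholder.
Stage II.2 (policyholder, a heightened civil standard, weight is at least 75): (h) net 90−3=87 ≥ 75 — meets; (i) net 76−1=75 ≥ 75 — meets.
  The policyholder carries the last stage.
Every stage carried; the policyholder prevails on this issue.
— Issue III —
At Stage III.1 the policyholder must meet the balance of probabilities (weight is at least 50): on (j) the weight is 66 less the opposing 16 gives net 50, which does reach 50, so (j) meets the standard; on (k) the weight is 61 less the opposing 7 gives net 54, ≥ 50, so (k) meets the standard.
  Stage III.1 is satisfied; the onus moves to the insurer.
At Stage III.2 the insurer must meet a prima facie showing (weight is at least 19): on (l) the weight is 42 less the opposing 12 gives net 30, ≥ 19, so (l) meets the standard; on (m) the weight is 40 less the opposing 19 gives net 21, ≥ 19, so (m) meets the standard.
  Stage III.2 carried; the burden shifts to the policyholder.
At Stage III.3 the policyholder must meet the balance of probabilities (weight is at least 50): on (n) the weight is 87 less the opposing 38 gives net 49, < 50, so (n) does not meet the standard; on (o) the weight is 69 less the opposing 20 gives net 49, which does not reach 50, so (o) does not meet the standard.
  Not every element is met, so the policyholder fails to carry Stage III.3.
The insurer prevails on this issue.
Per-issue: Issue I → policyholder; Issue II → policyholder; Issue III → insurer. The policyholder must prevail on every issue; overall, the insurer prevails.

insurer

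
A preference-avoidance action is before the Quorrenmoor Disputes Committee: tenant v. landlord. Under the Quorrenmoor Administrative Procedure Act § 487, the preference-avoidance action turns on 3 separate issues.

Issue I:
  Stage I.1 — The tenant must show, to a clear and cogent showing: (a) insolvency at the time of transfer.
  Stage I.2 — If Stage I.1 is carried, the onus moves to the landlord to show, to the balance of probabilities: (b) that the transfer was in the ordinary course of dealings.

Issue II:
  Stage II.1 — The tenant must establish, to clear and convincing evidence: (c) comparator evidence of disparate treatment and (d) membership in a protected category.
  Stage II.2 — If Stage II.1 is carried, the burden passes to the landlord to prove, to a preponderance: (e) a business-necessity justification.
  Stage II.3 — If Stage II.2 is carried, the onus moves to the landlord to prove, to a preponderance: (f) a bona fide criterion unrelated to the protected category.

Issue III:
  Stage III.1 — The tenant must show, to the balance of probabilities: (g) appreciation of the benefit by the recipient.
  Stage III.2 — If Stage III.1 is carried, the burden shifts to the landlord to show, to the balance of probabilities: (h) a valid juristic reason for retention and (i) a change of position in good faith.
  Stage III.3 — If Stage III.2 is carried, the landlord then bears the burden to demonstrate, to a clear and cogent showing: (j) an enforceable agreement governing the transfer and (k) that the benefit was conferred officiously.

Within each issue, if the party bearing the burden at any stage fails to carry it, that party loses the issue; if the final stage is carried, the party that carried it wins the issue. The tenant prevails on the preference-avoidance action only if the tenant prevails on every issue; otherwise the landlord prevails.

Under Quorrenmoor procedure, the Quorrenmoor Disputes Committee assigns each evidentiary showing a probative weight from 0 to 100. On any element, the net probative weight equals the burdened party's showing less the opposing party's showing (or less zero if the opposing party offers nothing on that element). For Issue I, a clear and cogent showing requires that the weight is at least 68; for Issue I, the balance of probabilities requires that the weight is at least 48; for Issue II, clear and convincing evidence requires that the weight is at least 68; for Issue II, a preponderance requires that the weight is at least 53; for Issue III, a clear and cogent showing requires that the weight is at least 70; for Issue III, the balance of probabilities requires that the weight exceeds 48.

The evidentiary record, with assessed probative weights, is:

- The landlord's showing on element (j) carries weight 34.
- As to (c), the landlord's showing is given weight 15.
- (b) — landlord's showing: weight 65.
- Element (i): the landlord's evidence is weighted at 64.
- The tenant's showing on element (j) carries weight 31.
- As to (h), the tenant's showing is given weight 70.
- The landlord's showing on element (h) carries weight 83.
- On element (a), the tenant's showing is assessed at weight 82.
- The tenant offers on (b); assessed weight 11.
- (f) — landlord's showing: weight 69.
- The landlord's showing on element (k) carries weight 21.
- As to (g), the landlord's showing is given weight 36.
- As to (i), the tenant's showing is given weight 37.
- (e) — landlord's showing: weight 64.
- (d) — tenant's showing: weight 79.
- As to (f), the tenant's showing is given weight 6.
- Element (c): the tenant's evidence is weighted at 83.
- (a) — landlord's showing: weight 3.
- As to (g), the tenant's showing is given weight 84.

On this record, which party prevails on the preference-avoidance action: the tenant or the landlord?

landlord

— Issue I —
Stage I.1 (tenant, a clear and cogent showing, weight is at least 68): (a) net 82−3=79 ≥ 68 — meets.
  Stage I.1 carried; the burden shifts to the landlord.
Stage I.2 (landlord, the balance of probabilities, weight is at least 48): (b) net 65−11=54 ≥ 48 — meets.
  Stage I.2 carried; the final stage is satisfied.
With every stage satisfied, the landlord prevails on this issue.
— Issue II —
At Stage II.1 the tenant must meet clear and convincing evidence (weight is at least 68): on (c) the weight is 83 less the opposing 15 gives net 68, which does reach 68, so (c) meets the standard; on (d) the weight is 79, which does reach 68, so (d) meets the standard.
  All elements met. The burden passes to the landlord.
At Stage II.2 the landlord must meet a preponderance (weight is at least 53): on (e) the weight is 64, which does reach 53, so (e) meets the standard.
  Stage II.2 is satisfied; the landlord continues to bear the burden.
At Stage II.3 the landlord must meet a preponderance (weight is at least 53): on (f) the weight is 69 less the opposing 6 gives net 63, ≥ 53, so (f) meets the standard.
  The landlord carries the last stage.
With every stage satisfied, the landlord prevails on this issue.
— Issue III —
Stage III.1 (tenant, the balance of probabilities, weight exceeds 48): (g) net 84−36=48 ≤ 48 — fails.
  Not every element is met, so the tenant fails to carry Stage III.1.
The landlord prevails on this issue.
Per-issue: Issue I → landlord; Issue II → landlord; Issue III → landlord. The tenant must prevail on every issue; overall, the landlord prevails.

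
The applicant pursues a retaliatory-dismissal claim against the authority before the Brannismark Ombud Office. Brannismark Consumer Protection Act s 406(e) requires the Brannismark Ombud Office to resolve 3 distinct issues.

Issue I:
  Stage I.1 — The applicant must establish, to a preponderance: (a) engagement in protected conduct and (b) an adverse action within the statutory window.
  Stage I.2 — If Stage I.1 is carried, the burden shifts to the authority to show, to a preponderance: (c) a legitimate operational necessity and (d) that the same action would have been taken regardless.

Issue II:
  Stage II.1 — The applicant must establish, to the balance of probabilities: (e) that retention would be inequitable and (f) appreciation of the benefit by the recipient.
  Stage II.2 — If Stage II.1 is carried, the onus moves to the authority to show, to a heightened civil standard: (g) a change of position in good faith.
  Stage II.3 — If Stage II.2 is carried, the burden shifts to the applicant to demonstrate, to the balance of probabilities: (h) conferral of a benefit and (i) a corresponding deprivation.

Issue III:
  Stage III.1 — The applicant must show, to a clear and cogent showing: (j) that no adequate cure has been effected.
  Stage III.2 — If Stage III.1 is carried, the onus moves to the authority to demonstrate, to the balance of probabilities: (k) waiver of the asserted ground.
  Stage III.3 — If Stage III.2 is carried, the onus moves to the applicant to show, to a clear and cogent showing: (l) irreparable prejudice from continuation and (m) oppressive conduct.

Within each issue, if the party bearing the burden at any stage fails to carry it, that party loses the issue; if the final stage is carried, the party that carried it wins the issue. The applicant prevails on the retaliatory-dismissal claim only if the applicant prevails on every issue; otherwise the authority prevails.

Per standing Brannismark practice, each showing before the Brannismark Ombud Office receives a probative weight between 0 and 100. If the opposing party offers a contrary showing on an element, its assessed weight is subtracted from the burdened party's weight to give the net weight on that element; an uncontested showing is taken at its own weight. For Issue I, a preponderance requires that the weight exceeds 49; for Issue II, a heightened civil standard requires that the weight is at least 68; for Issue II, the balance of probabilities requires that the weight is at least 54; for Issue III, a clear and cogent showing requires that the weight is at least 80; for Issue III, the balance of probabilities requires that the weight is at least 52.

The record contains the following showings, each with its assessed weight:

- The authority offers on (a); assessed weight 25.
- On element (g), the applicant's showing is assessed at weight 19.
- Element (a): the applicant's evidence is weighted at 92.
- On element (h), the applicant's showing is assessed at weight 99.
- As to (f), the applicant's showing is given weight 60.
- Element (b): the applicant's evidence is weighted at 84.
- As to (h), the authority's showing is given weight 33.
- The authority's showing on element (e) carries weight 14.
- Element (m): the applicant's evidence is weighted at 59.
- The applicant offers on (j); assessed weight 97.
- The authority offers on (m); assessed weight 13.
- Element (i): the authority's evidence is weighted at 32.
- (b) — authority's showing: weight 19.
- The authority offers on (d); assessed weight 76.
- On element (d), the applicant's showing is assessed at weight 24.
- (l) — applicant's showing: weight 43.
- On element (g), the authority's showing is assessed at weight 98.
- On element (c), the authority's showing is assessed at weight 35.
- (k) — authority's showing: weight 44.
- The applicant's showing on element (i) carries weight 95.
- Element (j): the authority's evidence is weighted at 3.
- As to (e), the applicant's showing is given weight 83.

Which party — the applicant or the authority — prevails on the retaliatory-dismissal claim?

applicant

— Issue I —
Stage I.1 (applicant, a preponderance, weight exceeds 49): (a) net 92−25=67 > 49 — meets; (b) net 84−19=65 > 49 — meets.
  The applicant carries Stage I.1; the authority now bears the burden.
Stage I.2 (authority, a preponderance, weight exceeds 49): (c) 35 ≤ 49 — fails; (d) net 76−24=52 > 49 — meets.
  Stage I.2 not carried; the authority fails its burden.
The analysis ends at Stage I.2; the applicant prevails on this issue.
— Issue II —
Stage II.1 (applicant, the balance of probabilities, weight is at least 54): (e) net 83−14=69 ≥ 54 — meets; (f) 60 ≥ 54 — meets.
  All elements met. The burden passes to the authority.
Stage II.2 (authority, a heightened civil standard, weight is at least 68): (g) net 98−19=79 ≥ 68 — meets.
  All elements met. The burden passes to the applicant.
Stage II.3 (applicant, the balance of probabilities, weight is at least 54): (h) net 99−33=66 ≥ 54 — meets; (i) net 95−32=63 ≥ 54 — meets.
  Stage II.3 carried; the final stage is satisfied.
With every stage satisfied, the applicant prevails on this issue.
— Issue III —
At Stage III.1 the applicant must meet a clear and cogent showing (weight is at least 80): on (j) the weight is 97 less the opposing 3 gives net 94, ≥ 80, so (j) meets the standard.
  The applicant carries Stage III.1; the authority now bears the burden.
At Stage III.2 the authority must meet the balance of probabilities (weight is at least 52): on (k) the weight is 44, < 52, so (k) does not meet the standard.
  The authority does not carry Stage III.2.
So the applicant prevails on this issue.
Per-issue: Issue I → applicant; Issue II → applicant; Issue III → applicant. The applicant must prevail on every issue; overall, the applicant prevails.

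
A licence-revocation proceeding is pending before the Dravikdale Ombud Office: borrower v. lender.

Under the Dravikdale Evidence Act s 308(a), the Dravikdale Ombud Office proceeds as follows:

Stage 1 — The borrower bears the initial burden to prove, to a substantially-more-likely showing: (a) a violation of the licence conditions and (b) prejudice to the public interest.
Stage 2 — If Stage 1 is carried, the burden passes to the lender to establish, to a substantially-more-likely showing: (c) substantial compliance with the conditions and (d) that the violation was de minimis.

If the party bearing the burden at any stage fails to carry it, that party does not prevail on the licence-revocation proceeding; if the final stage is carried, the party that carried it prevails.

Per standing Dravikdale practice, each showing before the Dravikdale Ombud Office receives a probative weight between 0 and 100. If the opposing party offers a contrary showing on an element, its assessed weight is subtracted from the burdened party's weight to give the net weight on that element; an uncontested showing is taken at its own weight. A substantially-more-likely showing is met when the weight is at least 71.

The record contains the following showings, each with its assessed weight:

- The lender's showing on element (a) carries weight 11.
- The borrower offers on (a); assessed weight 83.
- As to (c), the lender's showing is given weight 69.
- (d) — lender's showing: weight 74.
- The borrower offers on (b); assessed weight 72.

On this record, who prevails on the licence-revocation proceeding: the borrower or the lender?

Stage 1 — burden on borrower; standard: a substantially-more-likely showing (weight is at least 71).
    (a): 83 − 11 = 72 ≥ 71 [met]
    (b): 72 ≥ 71 [met]
  Stage 1 is satisfied; the onus moves to the lender.
Stage 2 — burden on lender; standard: a substantially-more-likely showing (weight is at least 71).
    (c): 69 < 71 [not met]
    (d): 74 ≥ 71 [met]
  Not every element is met, so the lender fails to carry Stage 2.
The analysis ends at Stage 2; the borrower prevails.

borrower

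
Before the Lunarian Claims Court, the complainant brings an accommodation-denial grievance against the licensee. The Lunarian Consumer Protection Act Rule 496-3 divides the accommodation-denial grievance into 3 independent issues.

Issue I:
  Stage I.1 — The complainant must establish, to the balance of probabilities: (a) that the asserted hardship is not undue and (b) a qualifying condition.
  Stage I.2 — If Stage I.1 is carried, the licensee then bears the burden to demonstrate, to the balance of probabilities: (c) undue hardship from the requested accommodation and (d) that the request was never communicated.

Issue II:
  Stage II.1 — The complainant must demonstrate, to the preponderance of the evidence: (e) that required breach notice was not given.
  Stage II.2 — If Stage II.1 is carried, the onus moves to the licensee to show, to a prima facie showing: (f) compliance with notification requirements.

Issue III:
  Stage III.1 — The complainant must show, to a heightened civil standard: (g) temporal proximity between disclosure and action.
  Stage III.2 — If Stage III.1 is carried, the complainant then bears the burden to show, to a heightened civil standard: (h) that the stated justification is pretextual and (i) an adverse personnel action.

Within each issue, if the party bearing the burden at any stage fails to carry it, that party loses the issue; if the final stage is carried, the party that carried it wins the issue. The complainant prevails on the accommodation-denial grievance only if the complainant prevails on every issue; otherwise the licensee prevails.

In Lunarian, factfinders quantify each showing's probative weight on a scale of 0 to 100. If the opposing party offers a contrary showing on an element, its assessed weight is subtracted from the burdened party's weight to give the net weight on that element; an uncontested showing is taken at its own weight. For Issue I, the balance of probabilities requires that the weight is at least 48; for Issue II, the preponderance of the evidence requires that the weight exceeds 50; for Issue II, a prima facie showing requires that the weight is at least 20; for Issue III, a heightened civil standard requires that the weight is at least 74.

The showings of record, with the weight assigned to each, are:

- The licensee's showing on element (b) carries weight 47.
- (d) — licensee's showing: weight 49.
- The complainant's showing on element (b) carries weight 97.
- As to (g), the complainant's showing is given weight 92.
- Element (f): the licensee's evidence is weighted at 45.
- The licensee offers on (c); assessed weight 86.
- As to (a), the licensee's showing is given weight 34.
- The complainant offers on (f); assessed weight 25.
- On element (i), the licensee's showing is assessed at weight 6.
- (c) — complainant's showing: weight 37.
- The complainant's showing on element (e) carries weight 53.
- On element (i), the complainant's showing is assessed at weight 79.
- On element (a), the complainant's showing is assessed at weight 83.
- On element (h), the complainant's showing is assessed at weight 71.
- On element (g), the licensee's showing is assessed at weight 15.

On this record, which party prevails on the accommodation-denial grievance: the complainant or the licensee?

licensee

— Issue I —
Stage I.1 — burden on complainant; standard: the balance of probabilities (weight is at least 48).
    (a): 83 − 34 = 49 ≥ 48 [met]
    (b): 97 − 47 = 50 ≥ 48 [met]
  The complainant carries Stage I.1; the licensee now bears the burden.
Stage I.2 — burden on licensee; standard: the balance of probabilities (weight is at least 48).
    (c): 86 − 37 = 49 ≥ 48 [met]
    (d): 49 ≥ 48 [met]
  The licensee carries the last stage.
With every stage satisfied, the licensee prevails on this issue.
— Issue II —
At Stage II.1 the complainant must meet the preponderance of the evidence (weight exceeds 50): on (e) the weight is 53, > 50, so (e) meets the standard.
  Stage II.1 carried; the burden shifts to the licensee.
At Stage II.2 the licensee must meet a prima facie showing (weight is at least 20): on (f) the weight is 45 less the opposing 25 gives net 20, which does reach 20, so (f) meets the standard.
  The licensee carries the last stage.
Every stage carried; the licensee prevails on this issue.
— Issue III —
Stage III.1 (complainant, a heightened civil standard, weight is at least 74): (g) net 92−15=77 ≥ 74 — meets.
  Stage III.1 carried; the burden remains with the complainant.
Stage III.2 (complainant, a heightened civil standard, weight is at least 74): (h) 71 < 74 — fails; (i) net 79−6=73 < 74 — fails.
  Not every element is met, so the complainant fails to carry Stage III.2.
The licensee prevails on this issue.
Per-issue: Issue I → licensee; Issue II → licensee; Issue III → licensee. The complainant must prevail on every issue; overall, the licensee prevails.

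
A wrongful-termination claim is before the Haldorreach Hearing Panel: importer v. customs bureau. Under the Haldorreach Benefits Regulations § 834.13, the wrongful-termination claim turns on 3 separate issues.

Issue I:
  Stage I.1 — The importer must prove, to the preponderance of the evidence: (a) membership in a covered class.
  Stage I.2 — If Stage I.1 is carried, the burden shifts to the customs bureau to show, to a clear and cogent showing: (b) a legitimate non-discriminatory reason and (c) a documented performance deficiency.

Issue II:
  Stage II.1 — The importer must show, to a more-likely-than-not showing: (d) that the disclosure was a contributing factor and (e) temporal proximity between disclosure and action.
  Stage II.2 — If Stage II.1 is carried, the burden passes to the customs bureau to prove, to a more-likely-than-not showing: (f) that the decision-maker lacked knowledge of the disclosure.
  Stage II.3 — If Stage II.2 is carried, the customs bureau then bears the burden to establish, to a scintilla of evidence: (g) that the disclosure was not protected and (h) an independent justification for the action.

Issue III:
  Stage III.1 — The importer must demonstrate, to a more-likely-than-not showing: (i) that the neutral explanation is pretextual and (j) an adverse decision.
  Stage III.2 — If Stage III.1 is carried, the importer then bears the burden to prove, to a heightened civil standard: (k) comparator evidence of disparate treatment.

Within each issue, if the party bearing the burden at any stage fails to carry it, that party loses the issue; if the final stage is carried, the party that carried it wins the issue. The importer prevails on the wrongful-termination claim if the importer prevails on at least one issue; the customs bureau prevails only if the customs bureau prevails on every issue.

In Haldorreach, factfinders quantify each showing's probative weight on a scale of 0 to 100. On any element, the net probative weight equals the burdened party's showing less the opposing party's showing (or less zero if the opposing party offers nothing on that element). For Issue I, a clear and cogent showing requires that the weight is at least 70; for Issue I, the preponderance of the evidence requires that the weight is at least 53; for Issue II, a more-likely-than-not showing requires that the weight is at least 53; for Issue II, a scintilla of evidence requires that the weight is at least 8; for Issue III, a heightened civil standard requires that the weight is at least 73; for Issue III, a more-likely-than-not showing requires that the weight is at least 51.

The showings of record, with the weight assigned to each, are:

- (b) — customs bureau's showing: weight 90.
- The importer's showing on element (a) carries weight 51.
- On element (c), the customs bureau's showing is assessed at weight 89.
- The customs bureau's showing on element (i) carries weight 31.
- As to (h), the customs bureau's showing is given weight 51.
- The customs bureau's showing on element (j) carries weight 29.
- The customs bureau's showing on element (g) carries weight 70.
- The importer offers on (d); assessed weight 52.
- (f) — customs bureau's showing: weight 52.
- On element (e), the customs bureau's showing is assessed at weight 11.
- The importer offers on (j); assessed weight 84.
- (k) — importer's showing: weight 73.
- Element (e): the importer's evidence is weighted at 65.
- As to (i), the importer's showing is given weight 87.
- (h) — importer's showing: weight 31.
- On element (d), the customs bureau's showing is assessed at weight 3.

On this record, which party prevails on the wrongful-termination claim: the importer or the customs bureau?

— Issue I —
Stage I.1 — burden on importer; standard: the preponderance of the evidence (weight is at least 53).
    (a): 51 < 53 [not met]
  Stage I.1 not carried; the importer fails its burden.
So the customs bureau prevails on this issue.
— Issue II —
At Stage II.1 the importer must meet a more-likely-than-not showing (weight is at least 53): on (d) the weight is 52 less the opposing 3 gives net 49, which does not reach 53, so (d) does not meet the standard; on (e) the weight is 65 less the opposing 11 gives net 54, ≥ 53, so (e) meets the standard.
  The importer does not carry Stage II.1.
The customs bureau prevails on this issue.
— Issue III —
At Stage III.1 the importer must meet a more-likely-than-not showing (weight is at least 51): on (i) the weight is 87 less the opposing 31 gives net 56, ≥ 51, so (i) meets the standard; on (j) the weight is 84 less the opposing 29 gives net 55, ≥ 51, so (j) meets the standard.
  Stage III.1 carried; the burden remains with the importer.
At Stage III.2 the importer must meet a heightened civil standard (weight is at least 73): on (k) the weight is 73, which does reach 73, so (k) meets the standard.
  The importer carries the last stage.
With every stage satisfied, the importer prevails on this issue.
Per-issue: Issue I → customs bureau; Issue II → customs bureau; Issue III → importer. The importer must prevail on at least one issue; overall, the importer prevails.

importer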